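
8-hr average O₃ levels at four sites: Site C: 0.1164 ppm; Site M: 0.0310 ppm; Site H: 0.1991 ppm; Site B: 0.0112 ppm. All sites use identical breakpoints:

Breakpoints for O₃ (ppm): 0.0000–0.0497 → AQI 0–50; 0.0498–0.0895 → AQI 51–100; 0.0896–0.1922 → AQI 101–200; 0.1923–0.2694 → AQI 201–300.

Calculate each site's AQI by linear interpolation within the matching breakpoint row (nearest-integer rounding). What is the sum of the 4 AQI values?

379

Site C: row 0.0896–0.1922 (AQI 101–200). (200−101)·(0.1164−0.0896)/(0.1922−0.0896) + 101 = 99·0.0268/0.1026 + 101 ≈ 126.86 → 127.
Site M: 0.0310 ∈ [0.0000, 0.0497] ↔ index [0, 50].
0 + (0.0310−0.0000)·(50−0)/(0.0497−0.0000) = 0 + 0.0310·50/0.0497 ≈ 31.19, so AQI = 31.
Site H: 0.1991 lies in 0.1923–0.2694, so I_lo=201, I_hi=300, C_lo=0.1923, C_hi=0.2694.
(300−201)/(0.2694−0.1923) × (0.1991−0.1923) + 201 = 99/0.0771 × 0.0068 + 201 ≈ 209.73 → 210.
Site B: 0.0112 lies in 0.0000–0.0497, so I_lo=0, I_hi=50, C_lo=0.0000, C_hi=0.0497.
(50−0)/(0.0497−0.0000) × (0.0112−0.0000) + 0 = 50/0.0497 × 0.0112 + 0 ≈ 11.27 → 11.
AQIs: Site C=127, Site M=31, Site H=210, Site B=11. Sum = 127 + 31 + 210 + 11 = 379.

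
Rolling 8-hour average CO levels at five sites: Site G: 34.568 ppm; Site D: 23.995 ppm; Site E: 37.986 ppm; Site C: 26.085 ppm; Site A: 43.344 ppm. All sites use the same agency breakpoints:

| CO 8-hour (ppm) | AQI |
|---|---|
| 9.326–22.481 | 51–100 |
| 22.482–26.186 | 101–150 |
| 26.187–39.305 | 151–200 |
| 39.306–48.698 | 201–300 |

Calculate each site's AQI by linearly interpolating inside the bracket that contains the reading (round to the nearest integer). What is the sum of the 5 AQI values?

891

Site G 34.568: bracket 26.187–39.305 → index 151–200; slope 49/13.118, offset 8.381.
AQI = 151 + 49/13.118·8.381 ≈ 182.31 ⇒ 182.
Site D 23.995: bracket 22.482–26.186 → index 101–150; slope 49/3.704, offset 1.513.
AQI = 101 + 49/3.704·1.513 ≈ 121.02 ⇒ 121.
Site E: row 26.187–39.305 (AQI 151–200). (200−151)·(37.986−26.187)/(39.305−26.187) + 151 = 49·11.799/13.118 + 151 ≈ 195.07 → 195.
Site C 26.085: bracket 22.482–26.186 → index 101–150; slope 49/3.704, offset 3.603.
AQI = 101 + 49/3.704·3.603 ≈ 148.66 ⇒ 149.
Site A: 43.344 ∈ [39.306, 48.698] ↔ index [201, 300].
201 + (43.344−39.306)·(300−201)/(48.698−39.306) = 201 + 4.038·99/9.392 ≈ 243.56, so AQI = 244.
AQIs: Site G=182, Site D=121, Site E=195, Site C=149, Site A=244. Sum = 182 + 121 + 195 + 149 + 244 = 891.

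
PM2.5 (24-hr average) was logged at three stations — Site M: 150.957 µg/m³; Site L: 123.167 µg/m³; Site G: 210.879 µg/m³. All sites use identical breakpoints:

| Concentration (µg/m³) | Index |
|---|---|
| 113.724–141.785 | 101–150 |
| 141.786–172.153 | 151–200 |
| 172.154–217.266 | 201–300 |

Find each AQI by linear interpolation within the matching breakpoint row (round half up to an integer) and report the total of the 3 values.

Site M: 150.957 lies in 141.786–172.153, so I_lo=151, I_hi=200, C_lo=141.786, C_hi=172.153.
(200−151)/(172.153−141.786) × (150.957−141.786) + 151 = 49/30.367 × 9.171 + 151 ≈ 165.80 → 166.
Site L: 123.167 ∈ [113.724, 141.785] ↔ index [101, 150].
101 + (123.167−113.724)·(150−101)/(141.785−113.724) = 101 + 9.443·49/28.061 ≈ 117.49, so AQI = 117.
Site G: 210.879 lies in 172.154–217.266, so I_lo=201, I_hi=300, C_lo=172.154, C_hi=217.266.
(300−201)/(217.266−172.154) × (210.879−172.154) + 201 = 99/45.112 × 38.725 + 201 ≈ 285.98 → 286.
AQIs: Site M=166, Site L=117, Site G=286. Sum = 166 + 117 + 286 = 569.

569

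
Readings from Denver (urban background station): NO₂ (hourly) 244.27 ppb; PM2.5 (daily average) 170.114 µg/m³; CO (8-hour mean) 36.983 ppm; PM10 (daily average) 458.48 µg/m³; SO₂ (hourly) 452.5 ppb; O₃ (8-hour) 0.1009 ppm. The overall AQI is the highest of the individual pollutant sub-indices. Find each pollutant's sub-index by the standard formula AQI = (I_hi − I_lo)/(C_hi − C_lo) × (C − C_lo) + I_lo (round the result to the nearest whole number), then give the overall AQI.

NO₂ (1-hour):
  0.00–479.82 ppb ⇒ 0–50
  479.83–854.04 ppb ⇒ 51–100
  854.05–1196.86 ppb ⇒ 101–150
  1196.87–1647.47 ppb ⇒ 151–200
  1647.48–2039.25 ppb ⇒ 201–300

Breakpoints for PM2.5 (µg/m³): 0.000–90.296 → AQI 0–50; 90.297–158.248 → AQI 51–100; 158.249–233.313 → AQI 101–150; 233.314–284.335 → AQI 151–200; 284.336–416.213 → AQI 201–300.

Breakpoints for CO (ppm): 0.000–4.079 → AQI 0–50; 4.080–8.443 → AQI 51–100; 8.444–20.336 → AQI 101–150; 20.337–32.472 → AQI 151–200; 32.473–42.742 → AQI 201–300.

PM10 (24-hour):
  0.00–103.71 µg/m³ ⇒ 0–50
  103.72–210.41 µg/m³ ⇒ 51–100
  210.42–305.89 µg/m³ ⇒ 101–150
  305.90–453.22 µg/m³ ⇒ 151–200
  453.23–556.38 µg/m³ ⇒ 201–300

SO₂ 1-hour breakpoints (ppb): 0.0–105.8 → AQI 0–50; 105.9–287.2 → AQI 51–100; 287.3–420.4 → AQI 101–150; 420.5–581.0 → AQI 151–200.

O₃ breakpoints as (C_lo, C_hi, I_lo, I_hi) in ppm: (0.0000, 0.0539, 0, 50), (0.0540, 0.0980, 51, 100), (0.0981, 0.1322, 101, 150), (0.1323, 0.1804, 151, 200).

244

NO₂: 244.27 ∈ [0.00, 479.82] ↔ index [0, 50].
0 + (244.27−0.00)·(50−0)/(479.82−0.00) = 0 + 244.27·50/479.82 ≈ 25.45, so AQI = 25.
PM2.5: 170.114 lies in 158.249–233.313, so I_lo=101, I_hi=150, C_lo=158.249, C_hi=233.313.
(150−101)/(233.313−158.249) × (170.114−158.249) + 101 = 49/75.064 × 11.865 + 101 ≈ 108.75 → 109.
CO 36.983: bracket 32.473–42.742 → index 201–300; slope 99/10.269, offset 4.510.
AQI = 201 + 99/10.269·4.510 ≈ 244.48 ⇒ 244.
PM10: 458.48 lies in 453.23–556.38, so I_lo=201, I_hi=300, C_lo=453.23, C_hi=556.38.
(300−201)/(556.38−453.23) × (458.48−453.23) + 201 = 99/103.15 × 5.25 + 201 ≈ 206.04 → 206.
SO₂: 452.5 ∈ [420.5, 581.0] ↔ index [151, 200].
151 + (452.5−420.5)·(200−151)/(581.0−420.5) = 151 + 32.0·49/160.5 ≈ 160.77, so AQI = 161.
O₃: 0.1009 lies in 0.0981–0.1322, so I_lo=101, I_hi=150, C_lo=0.0981, C_hi=0.1322.
(150−101)/(0.1322−0.0981) × (0.1009−0.0981) + 101 = 49/0.0341 × 0.0028 + 101 ≈ 105.02 → 105.
Sub-indices: NO₂→25, PM2.5→109, CO→244, PM10→206, SO₂→161, O₃→105. Overall AQI = max = 244; dominant pollutant is CO.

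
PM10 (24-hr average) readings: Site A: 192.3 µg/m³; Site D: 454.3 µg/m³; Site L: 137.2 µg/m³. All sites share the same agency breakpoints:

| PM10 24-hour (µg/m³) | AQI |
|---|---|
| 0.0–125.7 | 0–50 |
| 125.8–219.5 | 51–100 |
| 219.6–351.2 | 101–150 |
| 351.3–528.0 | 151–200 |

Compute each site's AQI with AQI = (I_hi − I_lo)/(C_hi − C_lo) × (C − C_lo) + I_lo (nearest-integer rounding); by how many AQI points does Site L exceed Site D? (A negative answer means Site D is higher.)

Site A: row 125.8–219.5 (AQI 51–100). (100−51)·(192.3−125.8)/(219.5−125.8) + 51 = 49·66.5/93.7 + 51 ≈ 85.78 → 86.
Site D: 454.3 lies in 351.3–528.0, so I_lo=151, I_hi=200, C_lo=351.3, C_hi=528.0.
(200−151)/(528.0−351.3) × (454.3−351.3) + 151 = 49/176.7 × 103.0 + 151 ≈ 179.56 → 180.
Site L: 137.2 ∈ [125.8, 219.5] ↔ index [51, 100].
51 + (137.2−125.8)·(100−51)/(219.5−125.8) = 51 + 11.4·49/93.7 ≈ 56.96, so AQI = 57.
AQIs: Site A=86, Site D=180, Site L=57. Site L (57) − Site D (180) = -123.

-123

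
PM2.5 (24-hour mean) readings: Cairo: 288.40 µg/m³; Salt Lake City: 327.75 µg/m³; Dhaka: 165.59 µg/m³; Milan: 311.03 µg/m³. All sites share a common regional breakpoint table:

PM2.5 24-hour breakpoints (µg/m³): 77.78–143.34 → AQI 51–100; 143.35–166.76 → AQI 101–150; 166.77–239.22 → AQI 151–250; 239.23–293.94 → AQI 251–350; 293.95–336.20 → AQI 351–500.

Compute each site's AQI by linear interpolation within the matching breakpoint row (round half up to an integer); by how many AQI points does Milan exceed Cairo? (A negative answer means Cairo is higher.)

Cairo: 288.40 lies in 239.23–293.94, so I_lo=251, I_hi=350, C_lo=239.23, C_hi=293.94.
(350−251)/(293.94−239.23) × (288.40−239.23) + 251 = 99/54.71 × 49.17 + 251 ≈ 339.98 → 340.
Salt Lake City: row 293.95–336.20 (AQI 351–500). (500−351)·(327.75−293.95)/(336.20−293.95) + 351 = 149·33.80/42.25 + 351 ≈ 470.20 → 470.
Dhaka: 165.59 lies in 143.35–166.76, so I_lo=101, I_hi=150, C_lo=143.35, C_hi=166.76.
(150−101)/(166.76−143.35) × (165.59−143.35) + 101 = 49/23.41 × 22.24 + 101 ≈ 147.55 → 148.
Milan: row 293.95–336.20 (AQI 351–500). (500−351)·(311.03−293.95)/(336.20−293.95) + 351 = 149·17.08/42.25 + 351 ≈ 411.23 → 411.
AQIs: Cairo=340, Salt Lake City=470, Dhaka=148, Milan=411. Milan (411) − Cairo (340) = 71.

71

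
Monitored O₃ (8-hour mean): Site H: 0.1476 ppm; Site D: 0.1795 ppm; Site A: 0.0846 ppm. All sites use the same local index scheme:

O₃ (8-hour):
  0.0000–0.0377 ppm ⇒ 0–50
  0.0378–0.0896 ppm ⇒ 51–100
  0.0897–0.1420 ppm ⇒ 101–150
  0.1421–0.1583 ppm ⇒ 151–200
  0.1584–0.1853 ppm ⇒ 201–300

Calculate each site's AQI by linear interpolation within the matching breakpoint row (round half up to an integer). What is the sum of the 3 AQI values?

542

Site H: row 0.1421–0.1583 (AQI 151–200). (200−151)·(0.1476−0.1421)/(0.1583−0.1421) + 151 = 49·0.0055/0.0162 + 151 ≈ 167.64 → 168.
Site D: 0.1795 lies in 0.1584–0.1853, so I_lo=201, I_hi=300, C_lo=0.1584, C_hi=0.1853.
(300−201)/(0.1853−0.1584) × (0.1795−0.1584) + 201 = 99/0.0269 × 0.0211 + 201 ≈ 278.65 → 279.
Site A 0.0846: bracket 0.0378–0.0896 → index 51–100; slope 49/0.0518, offset 0.0468.
AQI = 51 + 49/0.0518·0.0468 ≈ 95.27 ⇒ 95.
AQIs: Site H=168, Site D=279, Site A=95. Sum = 168 + 279 + 95 = 542.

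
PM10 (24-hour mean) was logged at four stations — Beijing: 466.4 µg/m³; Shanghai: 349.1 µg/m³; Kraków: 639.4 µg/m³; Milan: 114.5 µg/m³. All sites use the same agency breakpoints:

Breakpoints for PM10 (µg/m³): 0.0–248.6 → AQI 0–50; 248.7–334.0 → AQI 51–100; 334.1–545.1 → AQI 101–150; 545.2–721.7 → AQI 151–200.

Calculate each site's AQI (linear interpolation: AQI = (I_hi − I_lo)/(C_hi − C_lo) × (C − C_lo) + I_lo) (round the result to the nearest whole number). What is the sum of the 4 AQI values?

436

Beijing 466.4: bracket 334.1–545.1 → index 101–150; slope 49/211.0, offset 132.3.
AQI = 101 + 49/211.0·132.3 ≈ 131.72 ⇒ 132.
Shanghai: 349.1 lies in 334.1–545.1, so I_lo=101, I_hi=150, C_lo=334.1, C_hi=545.1.
(150−101)/(545.1−334.1) × (349.1−334.1) + 101 = 49/211.0 × 15.0 + 101 ≈ 104.48 → 104.
Kraków: row 545.2–721.7 (AQI 151–200). (200−151)·(639.4−545.2)/(721.7−545.2) + 151 = 49·94.2/176.5 + 151 ≈ 177.15 → 177.
Milan: row 0.0–248.6 (AQI 0–50). (50−0)·(114.5−0.0)/(248.6−0.0) + 0 = 50·114.5/248.6 + 0 ≈ 23.03 → 23.
AQIs: Beijing=132, Shanghai=104, Kraków=177, Milan=23. Sum = 132 + 104 + 177 + 23 = 436.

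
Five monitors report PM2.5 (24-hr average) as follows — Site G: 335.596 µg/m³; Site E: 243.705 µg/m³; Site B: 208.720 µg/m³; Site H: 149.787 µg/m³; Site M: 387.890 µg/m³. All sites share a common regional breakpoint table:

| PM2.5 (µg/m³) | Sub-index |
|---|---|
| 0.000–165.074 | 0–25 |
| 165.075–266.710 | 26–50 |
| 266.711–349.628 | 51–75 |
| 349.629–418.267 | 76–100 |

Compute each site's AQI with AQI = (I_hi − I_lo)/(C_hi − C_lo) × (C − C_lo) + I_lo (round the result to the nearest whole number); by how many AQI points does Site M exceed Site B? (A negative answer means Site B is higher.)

Site G: 335.596 lies in 266.711–349.628, so I_lo=51, I_hi=75, C_lo=266.711, C_hi=349.628.
(75−51)/(349.628−266.711) × (335.596−266.711) + 51 = 24/82.917 × 68.885 + 51 ≈ 70.94 → 71.
Site E: 243.705 ∈ [165.075, 266.710] ↔ index [26, 50].
26 + (243.705−165.075)·(50−26)/(266.710−165.075) = 26 + 78.630·24/101.635 ≈ 44.57, so AQI = 45.
Site B 208.720: bracket 165.075–266.710 → index 26–50; slope 24/101.635, offset 43.645.
AQI = 26 + 24/101.635·43.645 ≈ 36.31 ⇒ 36.
Site H: row 0.000–165.074 (AQI 0–25). (25−0)·(149.787−0.000)/(165.074−0.000) + 0 = 25·149.787/165.074 + 0 ≈ 22.68 → 23.
Site M: 387.890 lies in 349.629–418.267, so I_lo=76, I_hi=100, C_lo=349.629, C_hi=418.267.
(100−76)/(418.267−349.629) × (387.890−349.629) + 76 = 24/68.638 × 38.261 + 76 ≈ 89.38 → 89.
AQIs: Site G=71, Site E=45, Site B=36, Site H=23, Site M=89. Site M (89) − Site B (36) = 53.

53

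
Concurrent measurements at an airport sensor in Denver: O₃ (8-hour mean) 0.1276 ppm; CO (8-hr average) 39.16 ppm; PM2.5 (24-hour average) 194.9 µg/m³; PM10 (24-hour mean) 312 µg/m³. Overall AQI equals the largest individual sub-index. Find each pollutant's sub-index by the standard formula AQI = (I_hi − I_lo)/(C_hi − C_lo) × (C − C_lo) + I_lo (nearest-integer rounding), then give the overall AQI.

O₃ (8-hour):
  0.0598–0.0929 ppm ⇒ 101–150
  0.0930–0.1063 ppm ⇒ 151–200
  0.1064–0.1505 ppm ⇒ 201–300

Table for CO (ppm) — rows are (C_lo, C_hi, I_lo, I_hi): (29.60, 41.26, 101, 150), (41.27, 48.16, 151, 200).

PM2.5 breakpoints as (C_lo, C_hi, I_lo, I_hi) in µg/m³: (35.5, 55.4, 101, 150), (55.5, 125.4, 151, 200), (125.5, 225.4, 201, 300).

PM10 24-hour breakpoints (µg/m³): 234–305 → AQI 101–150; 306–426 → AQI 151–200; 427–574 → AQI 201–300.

270

O₃: row 0.1064–0.1505 (AQI 201–300). (300−201)·(0.1276−0.1064)/(0.1505−0.1064) + 201 = 99·0.0212/0.0441 + 201 ≈ 248.59 → 249.
CO: row 29.60–41.26 (AQI 101–150). (150−101)·(39.16−29.60)/(41.26−29.60) + 101 = 49·9.56/11.66 + 101 ≈ 141.17 → 141.
PM2.5: row 125.5–225.4 (AQI 201–300). (300−201)·(194.9−125.5)/(225.4−125.5) + 201 = 99·69.4/99.9 + 201 ≈ 269.77 → 270.
PM10: 312 ∈ [306, 426] ↔ index [151, 200].
151 + (312−306)·(200−151)/(426−306) = 151 + 6·49/120 ≈ 153.45, so AQI = 153.
Sub-indices: O₃→249, CO→141, PM2.5→270, PM10→153. Overall AQI = max = 270; dominant pollutant is PM2.5.
AQI 270: Very Unhealthy.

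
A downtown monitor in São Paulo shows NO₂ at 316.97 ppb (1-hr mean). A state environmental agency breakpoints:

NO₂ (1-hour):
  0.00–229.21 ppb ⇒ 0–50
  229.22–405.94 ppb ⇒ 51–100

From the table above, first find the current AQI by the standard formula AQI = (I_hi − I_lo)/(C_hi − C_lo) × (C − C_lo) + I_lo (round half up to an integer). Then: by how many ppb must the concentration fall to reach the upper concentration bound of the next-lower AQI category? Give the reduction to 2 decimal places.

87.76

NO₂: 316.97 ∈ [229.22, 405.94] ↔ index [51, 100].
51 + (316.97−229.22)·(100−51)/(405.94−229.22) = 51 + 87.75·49/176.72 ≈ 75.33, so AQI = 75.
Current AQI 75 is in the Moderate range (51–100). The next-lower category tops out at AQI 50, whose upper concentration bound is 229.21 ppb.
Reduction needed = 316.97 − 229.21 = 87.76 ppb.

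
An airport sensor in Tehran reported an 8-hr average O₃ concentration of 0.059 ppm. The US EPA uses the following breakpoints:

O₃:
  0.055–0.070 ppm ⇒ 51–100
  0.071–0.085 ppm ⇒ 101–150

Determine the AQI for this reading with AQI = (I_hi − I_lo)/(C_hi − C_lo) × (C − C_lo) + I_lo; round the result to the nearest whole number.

64

O₃: row 0.055–0.070 (AQI 51–100). (100−51)·(0.059−0.055)/(0.070−0.055) + 51 = 49·0.004/0.015 + 51 ≈ 64.07 → 64.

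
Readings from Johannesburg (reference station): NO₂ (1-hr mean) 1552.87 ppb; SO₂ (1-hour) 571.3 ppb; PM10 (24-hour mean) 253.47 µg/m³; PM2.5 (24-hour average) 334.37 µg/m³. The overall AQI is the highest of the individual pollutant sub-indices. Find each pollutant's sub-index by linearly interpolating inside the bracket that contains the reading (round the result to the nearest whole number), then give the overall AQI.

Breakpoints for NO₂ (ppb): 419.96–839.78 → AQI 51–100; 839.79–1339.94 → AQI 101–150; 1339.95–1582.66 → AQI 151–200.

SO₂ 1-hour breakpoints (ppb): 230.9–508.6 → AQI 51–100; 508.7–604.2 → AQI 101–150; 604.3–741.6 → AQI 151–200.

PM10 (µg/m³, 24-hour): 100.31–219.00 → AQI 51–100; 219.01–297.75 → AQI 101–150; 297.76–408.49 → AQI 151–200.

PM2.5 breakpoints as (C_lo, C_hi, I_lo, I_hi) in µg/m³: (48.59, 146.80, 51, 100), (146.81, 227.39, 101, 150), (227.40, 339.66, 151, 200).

NO₂: row 1339.95–1582.66 (AQI 151–200). (200−151)·(1552.87−1339.95)/(1582.66−1339.95) + 151 = 49·212.92/242.71 + 151 ≈ 193.99 → 194.
SO₂: 571.3 lies in 508.7–604.2, so I_lo=101, I_hi=150, C_lo=508.7, C_hi=604.2.
(150−101)/(604.2−508.7) × (571.3−508.7) + 101 = 49/95.5 × 62.6 + 101 ≈ 133.12 → 133.
PM10: 253.47 lies in 219.01–297.75, so I_lo=101, I_hi=150, C_lo=219.01, C_hi=297.75.
(150−101)/(297.75−219.01) × (253.47−219.01) + 101 = 49/78.74 × 34.46 + 101 ≈ 122.44 → 122.
PM2.5: row 227.40–339.66 (AQI 151–200). (200−151)·(334.37−227.40)/(339.66−227.40) + 151 = 49·106.97/112.26 + 151 ≈ 197.69 → 198.
Sub-indices: NO₂→194, SO₂→133, PM10→122, PM2.5→198. Overall AQI = max = 198; dominant pollutant is PM2.5.
AQI 198: Unhealthy.

198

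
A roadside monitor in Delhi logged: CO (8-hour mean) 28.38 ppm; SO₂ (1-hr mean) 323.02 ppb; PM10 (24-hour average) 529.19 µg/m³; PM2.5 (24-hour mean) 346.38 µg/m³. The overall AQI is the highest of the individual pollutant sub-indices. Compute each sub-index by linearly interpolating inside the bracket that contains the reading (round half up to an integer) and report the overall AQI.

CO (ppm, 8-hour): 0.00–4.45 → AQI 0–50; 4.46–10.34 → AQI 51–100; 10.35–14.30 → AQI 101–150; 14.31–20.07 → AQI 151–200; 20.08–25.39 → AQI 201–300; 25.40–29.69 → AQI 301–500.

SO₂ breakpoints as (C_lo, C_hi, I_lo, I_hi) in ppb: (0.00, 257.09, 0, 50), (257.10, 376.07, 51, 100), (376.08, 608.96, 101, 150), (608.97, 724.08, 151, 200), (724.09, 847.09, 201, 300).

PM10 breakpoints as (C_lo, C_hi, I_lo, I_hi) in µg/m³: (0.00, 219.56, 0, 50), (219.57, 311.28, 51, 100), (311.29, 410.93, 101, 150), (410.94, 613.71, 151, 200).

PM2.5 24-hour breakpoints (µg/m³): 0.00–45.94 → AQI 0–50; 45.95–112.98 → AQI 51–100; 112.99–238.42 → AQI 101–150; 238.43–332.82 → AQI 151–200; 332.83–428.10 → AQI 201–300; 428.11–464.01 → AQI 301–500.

439

CO: 28.38 ∈ [25.40, 29.69] ↔ index [301, 500].
301 + (28.38−25.40)·(500−301)/(29.69−25.40) = 301 + 2.98·199/4.29 ≈ 439.23, so AQI = 439.
SO₂: 323.02 lies in 257.10–376.07, so I_lo=51, I_hi=100, C_lo=257.10, C_hi=376.07.
(100−51)/(376.07−257.10) × (323.02−257.10) + 51 = 49/118.97 × 65.92 + 51 ≈ 78.15 → 78.
PM10: row 410.94–613.71 (AQI 151–200). (200−151)·(529.19−410.94)/(613.71−410.94) + 151 = 49·118.25/202.77 + 151 ≈ 179.58 → 180.
PM2.5: row 332.83–428.10 (AQI 201–300). (300−201)·(346.38−332.83)/(428.10−332.83) + 201 = 99·13.55/95.27 + 201 ≈ 215.08 → 215.
Sub-indices: CO→439, SO₂→78, PM10→180, PM2.5→215. Overall AQI = max = 439; dominant pollutant is CO.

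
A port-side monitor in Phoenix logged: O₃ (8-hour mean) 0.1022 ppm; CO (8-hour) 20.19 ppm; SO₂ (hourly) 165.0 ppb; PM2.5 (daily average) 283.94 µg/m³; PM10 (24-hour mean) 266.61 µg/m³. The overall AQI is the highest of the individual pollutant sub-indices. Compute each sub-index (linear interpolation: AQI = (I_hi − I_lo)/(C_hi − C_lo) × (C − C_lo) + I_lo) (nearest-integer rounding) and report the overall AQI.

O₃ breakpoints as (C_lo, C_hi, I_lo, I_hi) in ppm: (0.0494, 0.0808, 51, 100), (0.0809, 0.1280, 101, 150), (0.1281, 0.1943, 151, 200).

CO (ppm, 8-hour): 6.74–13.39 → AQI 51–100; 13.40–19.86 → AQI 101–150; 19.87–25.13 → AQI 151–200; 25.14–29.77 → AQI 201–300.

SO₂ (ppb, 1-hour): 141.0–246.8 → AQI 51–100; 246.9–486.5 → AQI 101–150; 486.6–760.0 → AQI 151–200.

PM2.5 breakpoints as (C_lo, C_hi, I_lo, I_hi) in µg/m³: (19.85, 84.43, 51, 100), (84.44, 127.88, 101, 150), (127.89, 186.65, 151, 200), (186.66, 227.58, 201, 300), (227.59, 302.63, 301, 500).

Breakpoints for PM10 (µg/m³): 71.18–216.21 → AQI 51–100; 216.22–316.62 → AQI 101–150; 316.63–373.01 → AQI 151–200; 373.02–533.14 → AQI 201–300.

O₃: 0.1022 ∈ [0.0809, 0.1280] ↔ index [101, 150].
101 + (0.1022−0.0809)·(150−101)/(0.1280−0.0809) = 101 + 0.0213·49/0.0471 ≈ 123.16, so AQI = 123.
CO: 20.19 lies in 19.87–25.13, so I_lo=151, I_hi=200, C_lo=19.87, C_hi=25.13.
(200−151)/(25.13−19.87) × (20.19−19.87) + 151 = 49/5.26 × 0.32 + 151 ≈ 153.98 → 154.
SO₂: row 141.0–246.8 (AQI 51–100). (100−51)·(165.0−141.0)/(246.8−141.0) + 51 = 49·24.0/105.8 + 51 ≈ 62.12 → 62.
PM2.5: row 227.59–302.63 (AQI 301–500). (500−301)·(283.94−227.59)/(302.63−227.59) + 301 = 199·56.35/75.04 + 301 ≈ 450.44 → 450.
PM10 266.61: bracket 216.22–316.62 → index 101–150; slope 49/100.40, offset 50.39.
AQI = 101 + 49/100.40·50.39 ≈ 125.59 ⇒ 126.
Sub-indices: O₃→123, CO→154, SO₂→62, PM2.5→450, PM10→126. Overall AQI = max = 450; dominant pollutant is PM2.5.
AQI 450: Hazardous.

450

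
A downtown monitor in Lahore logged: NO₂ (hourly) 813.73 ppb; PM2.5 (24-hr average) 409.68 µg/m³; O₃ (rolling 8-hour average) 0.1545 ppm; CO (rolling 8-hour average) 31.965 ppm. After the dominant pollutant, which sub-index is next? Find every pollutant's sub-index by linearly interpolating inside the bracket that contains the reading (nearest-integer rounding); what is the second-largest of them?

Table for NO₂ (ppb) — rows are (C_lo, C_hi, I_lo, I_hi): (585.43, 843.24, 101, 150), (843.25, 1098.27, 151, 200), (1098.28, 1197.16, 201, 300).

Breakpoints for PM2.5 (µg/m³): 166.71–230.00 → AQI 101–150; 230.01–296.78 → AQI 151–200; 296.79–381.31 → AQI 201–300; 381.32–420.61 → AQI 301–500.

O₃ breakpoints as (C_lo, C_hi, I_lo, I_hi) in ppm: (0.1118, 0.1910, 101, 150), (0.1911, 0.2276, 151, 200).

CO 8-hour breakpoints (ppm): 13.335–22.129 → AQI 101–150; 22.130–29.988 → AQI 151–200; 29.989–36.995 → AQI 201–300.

NO₂: 813.73 lies in 585.43–843.24, so I_lo=101, I_hi=150, C_lo=585.43, C_hi=843.24.
(150−101)/(843.24−585.43) × (813.73−585.43) + 101 = 49/257.81 × 228.30 + 101 ≈ 144.39 → 144.
PM2.5: 409.68 lies in 381.32–420.61, so I_lo=301, I_hi=500, C_lo=381.32, C_hi=420.61.
(500−301)/(420.61−381.32) × (409.68−381.32) + 301 = 199/39.29 × 28.36 + 301 ≈ 444.64 → 445.
O₃: row 0.1118–0.1910 (AQI 101–150). (150−101)·(0.1545−0.1118)/(0.1910−0.1118) + 101 = 49·0.0427/0.0792 + 101 ≈ 127.42 → 127.
CO 31.965: bracket 29.989–36.995 → index 201–300; slope 99/7.006, offset 1.976.
AQI = 201 + 99/7.006·1.976 ≈ 228.92 ⇒ 229.
Sub-indices: NO₂→144, PM2.5→445, O₃→127, CO→229. Ranked high→low: 445, 229, 144, 127. Second-highest sub-index = 229.

229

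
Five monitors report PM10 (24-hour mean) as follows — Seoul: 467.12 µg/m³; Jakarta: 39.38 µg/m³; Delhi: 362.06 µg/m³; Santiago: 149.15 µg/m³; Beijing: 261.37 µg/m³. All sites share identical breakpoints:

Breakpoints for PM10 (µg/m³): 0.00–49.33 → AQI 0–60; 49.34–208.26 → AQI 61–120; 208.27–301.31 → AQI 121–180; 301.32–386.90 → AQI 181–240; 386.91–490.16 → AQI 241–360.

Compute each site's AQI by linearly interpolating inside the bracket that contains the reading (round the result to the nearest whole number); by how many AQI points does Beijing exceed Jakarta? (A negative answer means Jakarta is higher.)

Seoul: 467.12 lies in 386.91–490.16, so I_lo=241, I_hi=360, C_lo=386.91, C_hi=490.16.
(360−241)/(490.16−386.91) × (467.12−386.91) + 241 = 119/103.25 × 80.21 + 241 ≈ 333.45 → 333.
Jakarta: 39.38 lies in 0.00–49.33, so I_lo=0, I_hi=60, C_lo=0.00, C_hi=49.33.
(60−0)/(49.33−0.00) × (39.38−0.00) + 0 = 60/49.33 × 39.38 + 0 ≈ 47.90 → 48.
Delhi: 362.06 ∈ [301.32, 386.90] ↔ index [181, 240].
181 + (362.06−301.32)·(240−181)/(386.90−301.32) = 181 + 60.74·59/85.58 ≈ 222.87, so AQI = 223.
Santiago 149.15: bracket 49.34–208.26 → index 61–120; slope 59/158.92, offset 99.81.
AQI = 61 + 59/158.92·99.81 ≈ 98.06 ⇒ 98.
Beijing 261.37: bracket 208.27–301.31 → index 121–180; slope 59/93.04, offset 53.10.
AQI = 121 + 59/93.04·53.10 ≈ 154.67 ⇒ 155.
AQIs: Seoul=333, Jakarta=48, Delhi=223, Santiago=98, Beijing=155. Beijing (155) − Jakarta (48) = 107.

107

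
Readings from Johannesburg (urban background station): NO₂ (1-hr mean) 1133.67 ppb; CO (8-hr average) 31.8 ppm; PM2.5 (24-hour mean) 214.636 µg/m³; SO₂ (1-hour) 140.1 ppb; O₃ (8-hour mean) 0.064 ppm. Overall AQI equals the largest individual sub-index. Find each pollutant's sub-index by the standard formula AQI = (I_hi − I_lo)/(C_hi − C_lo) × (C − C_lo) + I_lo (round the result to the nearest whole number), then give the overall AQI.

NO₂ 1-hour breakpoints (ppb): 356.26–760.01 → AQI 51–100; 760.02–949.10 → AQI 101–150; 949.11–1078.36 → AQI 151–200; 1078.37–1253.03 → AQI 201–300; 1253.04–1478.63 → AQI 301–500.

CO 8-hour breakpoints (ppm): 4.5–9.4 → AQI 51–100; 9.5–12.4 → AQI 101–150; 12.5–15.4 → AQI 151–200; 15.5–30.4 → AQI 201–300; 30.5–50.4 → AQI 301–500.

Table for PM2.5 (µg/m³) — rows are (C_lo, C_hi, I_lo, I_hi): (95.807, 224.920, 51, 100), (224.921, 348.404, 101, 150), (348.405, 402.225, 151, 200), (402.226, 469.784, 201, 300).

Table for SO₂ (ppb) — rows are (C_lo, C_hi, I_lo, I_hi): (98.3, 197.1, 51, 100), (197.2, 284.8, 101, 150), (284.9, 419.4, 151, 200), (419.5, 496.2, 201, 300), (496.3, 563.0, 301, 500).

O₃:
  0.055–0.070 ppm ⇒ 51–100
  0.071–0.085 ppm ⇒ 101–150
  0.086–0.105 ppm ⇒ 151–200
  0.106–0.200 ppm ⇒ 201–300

314

NO₂: 1133.67 ∈ [1078.37, 1253.03] ↔ index [201, 300].
201 + (1133.67−1078.37)·(300−201)/(1253.03−1078.37) = 201 + 55.30·99/174.66 ≈ 232.34, so AQI = 232.
CO: 31.8 lies in 30.5–50.4, so I_lo=301, I_hi=500, C_lo=30.5, C_hi=50.4.
(500−301)/(50.4−30.5) × (31.8−30.5) + 301 = 199/19.9 × 1.3 + 301 ≈ 314.00 → 314.
PM2.5: 214.636 ∈ [95.807, 224.920] ↔ index [51, 100].
51 + (214.636−95.807)·(100−51)/(224.920−95.807) = 51 + 118.829·49/129.113 ≈ 96.10, so AQI = 96.
SO₂: row 98.3–197.1 (AQI 51–100). (100−51)·(140.1−98.3)/(197.1−98.3) + 51 = 49·41.8/98.8 + 51 ≈ 71.73 → 72.
O₃: 0.064 ∈ [0.055, 0.070] ↔ index [51, 100].
51 + (0.064−0.055)·(100−51)/(0.070−0.055) = 51 + 0.009·49/0.015 ≈ 80.40, so AQI = 80.
Sub-indices: NO₂→232, CO→314, PM2.5→96, SO₂→72, O₃→80. Overall AQI = max = 314; dominant pollutant is CO.
AQI 314: Hazardous.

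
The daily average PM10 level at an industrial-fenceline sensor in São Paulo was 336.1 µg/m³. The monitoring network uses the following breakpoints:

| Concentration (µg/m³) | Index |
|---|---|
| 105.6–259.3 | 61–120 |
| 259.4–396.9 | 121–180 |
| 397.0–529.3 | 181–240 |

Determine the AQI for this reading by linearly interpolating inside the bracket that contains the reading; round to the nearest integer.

154

PM10: 336.1 ∈ [259.4, 396.9] ↔ index [121, 180].
121 + (336.1−259.4)·(180−121)/(396.9−259.4) = 121 + 76.7·59/137.5 ≈ 153.91, so AQI = 154.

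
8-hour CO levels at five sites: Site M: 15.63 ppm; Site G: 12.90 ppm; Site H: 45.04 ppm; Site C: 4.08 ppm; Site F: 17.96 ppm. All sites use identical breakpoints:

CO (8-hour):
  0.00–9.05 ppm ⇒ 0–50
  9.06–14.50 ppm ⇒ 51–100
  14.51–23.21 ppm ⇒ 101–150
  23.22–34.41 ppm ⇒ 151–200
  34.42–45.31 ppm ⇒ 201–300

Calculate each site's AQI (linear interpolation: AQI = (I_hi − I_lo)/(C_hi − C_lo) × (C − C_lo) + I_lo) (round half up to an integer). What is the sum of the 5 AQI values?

634

Site M 15.63: bracket 14.51–23.21 → index 101–150; slope 49/8.70, offset 1.12.
AQI = 101 + 49/8.70·1.12 ≈ 107.31 ⇒ 107.
Site G: 12.90 ∈ [9.06, 14.50] ↔ index [51, 100].
51 + (12.90−9.06)·(100−51)/(14.50−9.06) = 51 + 3.84·49/5.44 ≈ 85.59, so AQI = 86.
Site H: 45.04 ∈ [34.42, 45.31] ↔ index [201, 300].
201 + (45.04−34.42)·(300−201)/(45.31−34.42) = 201 + 10.62·99/10.89 ≈ 297.55, so AQI = 298.
Site C: 4.08 ∈ [0.00, 9.05] ↔ index [0, 50].
0 + (4.08−0.00)·(50−0)/(9.05−0.00) = 0 + 4.08·50/9.05 ≈ 22.54, so AQI = 23.
Site F: row 14.51–23.21 (AQI 101–150). (150−101)·(17.96−14.51)/(23.21−14.51) + 101 = 49·3.45/8.70 + 101 ≈ 120.43 → 120.
AQIs: Site M=107, Site G=86, Site H=298, Site C=23, Site F=120. Sum = 107 + 86 + 298 + 23 + 120 = 634.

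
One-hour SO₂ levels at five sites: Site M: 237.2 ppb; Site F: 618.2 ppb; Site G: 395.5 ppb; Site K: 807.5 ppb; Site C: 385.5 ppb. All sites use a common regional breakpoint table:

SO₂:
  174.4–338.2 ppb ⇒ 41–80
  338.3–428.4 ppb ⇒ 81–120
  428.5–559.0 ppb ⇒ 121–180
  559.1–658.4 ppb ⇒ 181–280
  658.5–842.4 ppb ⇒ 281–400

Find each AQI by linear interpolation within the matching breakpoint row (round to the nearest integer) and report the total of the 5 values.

880

Site M: 237.2 ∈ [174.4, 338.2] ↔ index [41, 80].
41 + (237.2−174.4)·(80−41)/(338.2−174.4) = 41 + 62.8·39/163.8 ≈ 55.95, so AQI = 56.
Site F: 618.2 ∈ [559.1, 658.4] ↔ index [181, 280].
181 + (618.2−559.1)·(280−181)/(658.4−559.1) = 181 + 59.1·99/99.3 ≈ 239.92, so AQI = 240.
Site G: 395.5 ∈ [338.3, 428.4] ↔ index [81, 120].
81 + (395.5−338.3)·(120−81)/(428.4−338.3) = 81 + 57.2·39/90.1 ≈ 105.76, so AQI = 106.
Site K: 807.5 ∈ [658.5, 842.4] ↔ index [281, 400].
281 + (807.5−658.5)·(400−281)/(842.4−658.5) = 281 + 149.0·119/183.9 ≈ 377.42, so AQI = 377.
Site C: 385.5 lies in 338.3–428.4, so I_lo=81, I_hi=120, C_lo=338.3, C_hi=428.4.
(120−81)/(428.4−338.3) × (385.5−338.3) + 81 = 39/90.1 × 47.2 + 81 ≈ 101.43 → 101.
AQIs: Site M=56, Site F=240, Site G=106, Site K=377, Site C=101. Sum = 56 + 240 + 106 + 377 + 101 = 880.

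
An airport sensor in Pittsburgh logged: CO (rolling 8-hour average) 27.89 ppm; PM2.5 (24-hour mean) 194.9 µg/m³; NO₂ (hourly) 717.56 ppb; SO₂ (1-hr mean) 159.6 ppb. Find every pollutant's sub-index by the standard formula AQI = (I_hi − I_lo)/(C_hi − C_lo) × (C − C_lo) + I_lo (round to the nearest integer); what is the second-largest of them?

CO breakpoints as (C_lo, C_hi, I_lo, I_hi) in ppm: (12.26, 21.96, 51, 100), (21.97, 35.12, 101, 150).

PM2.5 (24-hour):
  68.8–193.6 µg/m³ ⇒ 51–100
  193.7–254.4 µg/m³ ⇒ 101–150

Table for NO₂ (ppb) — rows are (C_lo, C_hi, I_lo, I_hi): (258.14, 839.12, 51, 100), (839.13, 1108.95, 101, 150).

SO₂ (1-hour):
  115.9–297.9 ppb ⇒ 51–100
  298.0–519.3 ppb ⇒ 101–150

CO: 27.89 lies in 21.97–35.12, so I_lo=101, I_hi=150, C_lo=21.97, C_hi=35.12.
(150−101)/(35.12−21.97) × (27.89−21.97) + 101 = 49/13.15 × 5.92 + 101 ≈ 123.06 → 123.
PM2.5: 194.9 lies in 193.7–254.4, so I_lo=101, I_hi=150, C_lo=193.7, C_hi=254.4.
(150−101)/(254.4−193.7) × (194.9−193.7) + 101 = 49/60.7 × 1.2 + 101 ≈ 101.97 → 102.
NO₂: 717.56 lies in 258.14–839.12, so I_lo=51, I_hi=100, C_lo=258.14, C_hi=839.12.
(100−51)/(839.12−258.14) × (717.56−258.14) + 51 = 49/580.98 × 459.42 + 51 ≈ 89.75 → 90.
SO₂: 159.6 lies in 115.9–297.9, so I_lo=51, I_hi=100, C_lo=115.9, C_hi=297.9.
(100−51)/(297.9−115.9) × (159.6−115.9) + 51 = 49/182.0 × 43.7 + 51 ≈ 62.77 → 63.
Sub-indices: CO→123, PM2.5→102, NO₂→90, SO₂→63. Ranked high→low: 123, 102, 90, 63. Second-highest sub-index = 102.

102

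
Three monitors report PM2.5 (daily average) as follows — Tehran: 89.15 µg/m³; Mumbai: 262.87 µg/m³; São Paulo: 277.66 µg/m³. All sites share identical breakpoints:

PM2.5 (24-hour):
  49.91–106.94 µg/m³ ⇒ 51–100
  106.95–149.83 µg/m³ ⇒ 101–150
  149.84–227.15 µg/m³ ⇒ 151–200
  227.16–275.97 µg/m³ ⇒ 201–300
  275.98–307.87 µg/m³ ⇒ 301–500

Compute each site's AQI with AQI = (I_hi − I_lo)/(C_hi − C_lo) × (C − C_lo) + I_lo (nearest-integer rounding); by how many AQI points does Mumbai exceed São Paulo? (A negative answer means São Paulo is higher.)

-38

Tehran: row 49.91–106.94 (AQI 51–100). (100−51)·(89.15−49.91)/(106.94−49.91) + 51 = 49·39.24/57.03 + 51 ≈ 84.71 → 85.
Mumbai: 262.87 ∈ [227.16, 275.97] ↔ index [201, 300].
201 + (262.87−227.16)·(300−201)/(275.97−227.16) = 201 + 35.71·99/48.81 ≈ 273.43, so AQI = 273.
São Paulo: 277.66 ∈ [275.98, 307.87] ↔ index [301, 500].
301 + (277.66−275.98)·(500−301)/(307.87−275.98) = 301 + 1.68·199/31.89 ≈ 311.48, so AQI = 311.
AQIs: Tehran=85, Mumbai=273, São Paulo=311. Mumbai (273) − São Paulo (311) = -38.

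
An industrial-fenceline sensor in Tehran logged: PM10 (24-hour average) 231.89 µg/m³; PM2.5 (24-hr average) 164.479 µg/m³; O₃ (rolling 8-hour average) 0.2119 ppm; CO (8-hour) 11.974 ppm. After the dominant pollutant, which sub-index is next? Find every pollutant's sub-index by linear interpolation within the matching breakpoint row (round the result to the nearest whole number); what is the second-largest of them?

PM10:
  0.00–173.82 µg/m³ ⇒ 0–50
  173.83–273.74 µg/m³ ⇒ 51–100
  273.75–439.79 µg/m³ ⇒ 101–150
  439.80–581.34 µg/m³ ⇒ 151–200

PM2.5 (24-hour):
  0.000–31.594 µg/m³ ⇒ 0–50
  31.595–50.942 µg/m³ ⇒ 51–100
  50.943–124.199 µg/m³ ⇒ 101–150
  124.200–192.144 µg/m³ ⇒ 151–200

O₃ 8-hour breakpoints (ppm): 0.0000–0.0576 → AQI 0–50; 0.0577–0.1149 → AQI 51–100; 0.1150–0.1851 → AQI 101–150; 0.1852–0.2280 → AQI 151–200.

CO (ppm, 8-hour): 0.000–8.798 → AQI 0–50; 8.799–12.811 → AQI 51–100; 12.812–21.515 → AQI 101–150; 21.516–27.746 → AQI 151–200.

PM10: 231.89 lies in 173.83–273.74, so I_lo=51, I_hi=100, C_lo=173.83, C_hi=273.74.
(100−51)/(273.74−173.83) × (231.89−173.83) + 51 = 49/99.91 × 58.06 + 51 ≈ 79.48 → 79.
PM2.5 164.479: bracket 124.200–192.144 → index 151–200; slope 49/67.944, offset 40.279.
AQI = 151 + 49/67.944·40.279 ≈ 180.05 ⇒ 180.
O₃: row 0.1852–0.2280 (AQI 151–200). (200−151)·(0.2119−0.1852)/(0.2280−0.1852) + 151 = 49·0.0267/0.0428 + 151 ≈ 181.57 → 182.
CO 11.974: bracket 8.799–12.811 → index 51–100; slope 49/4.012, offset 3.175.
AQI = 51 + 49/4.012·3.175 ≈ 89.78 ⇒ 90.
Sub-indices: PM10→79, PM2.5→180, O₃→182, CO→90. Ranked high→low: 182, 180, 90, 79. Second-highest sub-index = 180.

180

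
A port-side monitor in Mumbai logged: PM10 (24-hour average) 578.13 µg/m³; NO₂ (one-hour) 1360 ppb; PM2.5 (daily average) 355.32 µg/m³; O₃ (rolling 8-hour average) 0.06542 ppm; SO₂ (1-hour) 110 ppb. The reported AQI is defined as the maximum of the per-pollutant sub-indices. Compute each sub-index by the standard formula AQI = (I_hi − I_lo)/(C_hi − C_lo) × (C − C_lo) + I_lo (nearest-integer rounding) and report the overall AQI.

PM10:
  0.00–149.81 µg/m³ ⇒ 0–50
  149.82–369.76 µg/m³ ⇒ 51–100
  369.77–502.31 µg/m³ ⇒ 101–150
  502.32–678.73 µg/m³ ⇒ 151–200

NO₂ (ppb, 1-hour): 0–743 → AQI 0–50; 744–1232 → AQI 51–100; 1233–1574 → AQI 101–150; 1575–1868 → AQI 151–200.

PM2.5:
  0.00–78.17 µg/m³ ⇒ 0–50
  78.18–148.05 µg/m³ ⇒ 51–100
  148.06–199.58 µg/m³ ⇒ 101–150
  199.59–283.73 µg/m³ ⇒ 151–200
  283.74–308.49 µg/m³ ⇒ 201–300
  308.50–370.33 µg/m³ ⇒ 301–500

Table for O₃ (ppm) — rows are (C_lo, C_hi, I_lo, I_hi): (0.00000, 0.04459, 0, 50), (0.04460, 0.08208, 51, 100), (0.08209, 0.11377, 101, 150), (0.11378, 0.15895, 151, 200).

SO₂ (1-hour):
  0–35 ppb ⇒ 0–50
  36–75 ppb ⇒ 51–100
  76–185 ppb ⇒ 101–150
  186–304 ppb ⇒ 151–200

452

PM10: 578.13 ∈ [502.32, 678.73] ↔ index [151, 200].
151 + (578.13−502.32)·(200−151)/(678.73−502.32) = 151 + 75.81·49/176.41 ≈ 172.06, so AQI = 172.
NO₂: 1360 ∈ [1233, 1574] ↔ index [101, 150].
101 + (1360−1233)·(150−101)/(1574−1233) = 101 + 127·49/341 ≈ 119.25, so AQI = 119.
PM2.5: 355.32 lies in 308.50–370.33, so I_lo=301, I_hi=500, C_lo=308.50, C_hi=370.33.
(500−301)/(370.33−308.50) × (355.32−308.50) + 301 = 199/61.83 × 46.82 + 301 ≈ 451.69 → 452.
O₃: row 0.04460–0.08208 (AQI 51–100). (100−51)·(0.06542−0.04460)/(0.08208−0.04460) + 51 = 49·0.02082/0.03748 + 51 ≈ 78.22 → 78.
SO₂: row 76–185 (AQI 101–150). (150−101)·(110−76)/(185−76) + 101 = 49·34/109 + 101 ≈ 116.28 → 116.
Sub-indices: PM10→172, NO₂→119, PM2.5→452, O₃→78, SO₂→116. Overall AQI = max = 452; dominant pollutant is PM2.5.
AQI 452: Hazardous.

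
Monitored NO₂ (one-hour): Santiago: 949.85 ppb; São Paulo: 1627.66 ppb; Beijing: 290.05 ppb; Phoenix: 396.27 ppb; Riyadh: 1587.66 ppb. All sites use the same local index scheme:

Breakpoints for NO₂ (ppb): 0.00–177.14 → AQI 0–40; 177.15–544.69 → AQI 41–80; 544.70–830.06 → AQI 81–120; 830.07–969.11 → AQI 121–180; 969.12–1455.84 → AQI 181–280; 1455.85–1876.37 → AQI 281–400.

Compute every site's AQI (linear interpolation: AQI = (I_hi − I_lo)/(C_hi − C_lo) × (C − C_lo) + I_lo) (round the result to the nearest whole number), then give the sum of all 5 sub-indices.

937

Santiago 949.85: bracket 830.07–969.11 → index 121–180; slope 59/139.04, offset 119.78.
AQI = 121 + 59/139.04·119.78 ≈ 171.83 ⇒ 172.
São Paulo: 1627.66 ∈ [1455.85, 1876.37] ↔ index [281, 400].
281 + (1627.66−1455.85)·(400−281)/(1876.37−1455.85) = 281 + 171.81·119/420.52 ≈ 329.62, so AQI = 330.
Beijing 290.05: bracket 177.15–544.69 → index 41–80; slope 39/367.54, offset 112.90.
AQI = 41 + 39/367.54·112.90 ≈ 52.98 ⇒ 53.
Phoenix: 396.27 lies in 177.15–544.69, so I_lo=41, I_hi=80, C_lo=177.15, C_hi=544.69.
(80−41)/(544.69−177.15) × (396.27−177.15) + 41 = 39/367.54 × 219.12 + 41 ≈ 64.25 → 64.
Riyadh: 1587.66 lies in 1455.85–1876.37, so I_lo=281, I_hi=400, C_lo=1455.85, C_hi=1876.37.
(400−281)/(1876.37−1455.85) × (1587.66−1455.85) + 281 = 119/420.52 × 131.81 + 281 ≈ 318.30 → 318.
AQIs: Santiago=172, São Paulo=330, Beijing=53, Phoenix=64, Riyadh=318. Sum = 172 + 330 + 53 + 64 + 318 = 937.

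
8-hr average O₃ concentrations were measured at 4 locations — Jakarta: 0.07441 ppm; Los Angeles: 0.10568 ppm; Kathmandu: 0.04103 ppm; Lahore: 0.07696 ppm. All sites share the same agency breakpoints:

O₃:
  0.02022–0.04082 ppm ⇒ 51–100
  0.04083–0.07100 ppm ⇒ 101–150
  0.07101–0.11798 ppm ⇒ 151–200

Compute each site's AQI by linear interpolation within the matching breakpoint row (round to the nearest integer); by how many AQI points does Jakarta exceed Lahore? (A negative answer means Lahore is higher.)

-2

Jakarta: 0.07441 lies in 0.07101–0.11798, so I_lo=151, I_hi=200, C_lo=0.07101, C_hi=0.11798.
(200−151)/(0.11798−0.07101) × (0.07441−0.07101) + 151 = 49/0.04697 × 0.00340 + 151 ≈ 154.55 → 155.
Los Angeles: 0.10568 ∈ [0.07101, 0.11798] ↔ index [151, 200].
151 + (0.10568−0.07101)·(200−151)/(0.11798−0.07101) = 151 + 0.03467·49/0.04697 ≈ 187.17, so AQI = 187.
Kathmandu: row 0.04083–0.07100 (AQI 101–150). (150−101)·(0.04103−0.04083)/(0.07100−0.04083) + 101 = 49·0.00020/0.03017 + 101 ≈ 101.32 → 101.
Lahore: 0.07696 lies in 0.07101–0.11798, so I_lo=151, I_hi=200, C_lo=0.07101, C_hi=0.11798.
(200−151)/(0.11798−0.07101) × (0.07696−0.07101) + 151 = 49/0.04697 × 0.00595 + 151 ≈ 157.21 → 157.
AQIs: Jakarta=155, Los Angeles=187, Kathmandu=101, Lahore=157. Jakarta (155) − Lahore (157) = -2.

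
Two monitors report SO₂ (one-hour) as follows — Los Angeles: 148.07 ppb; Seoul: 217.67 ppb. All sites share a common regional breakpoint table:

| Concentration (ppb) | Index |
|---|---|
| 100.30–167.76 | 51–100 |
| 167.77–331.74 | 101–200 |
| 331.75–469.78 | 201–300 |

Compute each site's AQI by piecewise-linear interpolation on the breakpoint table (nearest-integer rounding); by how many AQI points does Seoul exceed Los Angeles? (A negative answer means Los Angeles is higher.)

45

Los Angeles 148.07: bracket 100.30–167.76 → index 51–100; slope 49/67.46, offset 47.77.
AQI = 51 + 49/67.46·47.77 ≈ 85.70 ⇒ 86.
Seoul: row 167.77–331.74 (AQI 101–200). (200−101)·(217.67−167.77)/(331.74−167.77) + 101 = 99·49.90/163.97 + 101 ≈ 131.13 → 131.
AQIs: Los Angeles=86, Seoul=131. Seoul (131) − Los Angeles (86) = 45.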